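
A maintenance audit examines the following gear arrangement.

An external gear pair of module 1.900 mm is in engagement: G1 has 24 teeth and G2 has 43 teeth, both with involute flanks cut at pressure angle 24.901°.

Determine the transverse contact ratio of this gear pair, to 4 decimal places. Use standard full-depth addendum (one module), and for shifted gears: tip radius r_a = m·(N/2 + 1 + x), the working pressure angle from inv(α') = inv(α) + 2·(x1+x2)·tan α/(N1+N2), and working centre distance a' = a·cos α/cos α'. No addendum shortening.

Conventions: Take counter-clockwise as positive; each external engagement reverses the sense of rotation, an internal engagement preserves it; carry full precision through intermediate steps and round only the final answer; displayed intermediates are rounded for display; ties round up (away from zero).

recognized (one external pair, fixed centres): single-mesh tooth geometry, m = 1.900, N1 = 24, N2 = 43
base radii: r_b1 = 20.680436, r_b2 = 37.052448
tip radii: r_a1 = 24.700000, r_a2 = 42.750000
no profile shift: α' = α, a' = a
action lengths: √(r_a1²−r_b1²) = 13.505909, √(r_a2²−r_b2²) = 21.323194
base pitch p_b = π·m·cos α = 5.414125
CR = (13.505909 + 21.323194 − 63.650000·sin 24.90100°)/5.414125 = 1.483003
contact ratio ≈ 1.4830

1.4830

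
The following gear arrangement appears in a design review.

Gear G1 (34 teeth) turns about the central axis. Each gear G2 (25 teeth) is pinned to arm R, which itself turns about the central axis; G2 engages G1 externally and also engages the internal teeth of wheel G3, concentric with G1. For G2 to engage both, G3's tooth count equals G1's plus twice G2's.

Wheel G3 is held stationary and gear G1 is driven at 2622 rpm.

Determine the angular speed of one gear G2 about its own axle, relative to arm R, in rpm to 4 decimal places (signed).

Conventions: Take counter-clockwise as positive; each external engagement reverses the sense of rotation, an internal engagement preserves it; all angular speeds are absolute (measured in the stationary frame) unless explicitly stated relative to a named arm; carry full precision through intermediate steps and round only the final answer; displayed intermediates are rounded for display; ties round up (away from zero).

-2538.4515 rpm

topology: planetary set — G1 34T / G2 25T / G3 84T, arm = carrier (Willis)
normalise by the input: solve with ω_sun = 1, then scale by 2622 rpm
ring teeth: 34 + 2·25 = 84
34(ω_sun−ω_arm) = −84(ω_ring−ω_arm),  ω_ring = 0, ω_sun = 1
34(1−ω_arm) = −84(0−ω_arm)  ⇒  118·ω_arm = 34  ⇒  ω_arm = 17/59
sun–planet mesh: 34·(1−17/59) = −25·(ω_p−ω_arm)  ⇒  ω_p−ω_arm = -1428/1475
scale: ω_p−ω_arm = -1428/1475 × 2622 rpm = -2538.4515 rpm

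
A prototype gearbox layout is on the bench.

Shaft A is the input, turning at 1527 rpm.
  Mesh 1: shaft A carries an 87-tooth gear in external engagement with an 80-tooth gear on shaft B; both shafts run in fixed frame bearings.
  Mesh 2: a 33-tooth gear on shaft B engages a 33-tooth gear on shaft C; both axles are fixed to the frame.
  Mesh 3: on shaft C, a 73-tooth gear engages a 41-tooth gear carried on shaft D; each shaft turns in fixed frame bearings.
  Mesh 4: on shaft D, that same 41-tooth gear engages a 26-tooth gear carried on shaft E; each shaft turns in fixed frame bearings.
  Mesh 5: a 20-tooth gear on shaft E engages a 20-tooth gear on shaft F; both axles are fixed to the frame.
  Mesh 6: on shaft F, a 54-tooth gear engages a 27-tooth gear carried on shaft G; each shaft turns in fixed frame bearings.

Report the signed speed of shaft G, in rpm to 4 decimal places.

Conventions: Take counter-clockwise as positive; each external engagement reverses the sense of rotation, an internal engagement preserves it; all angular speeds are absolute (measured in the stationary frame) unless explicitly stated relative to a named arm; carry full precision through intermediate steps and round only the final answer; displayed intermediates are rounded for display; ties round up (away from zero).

6-mesh fixed-axis compound train (all bearings frame-fixed)
mesh 1 [87T→80T]: ω = 1527.0000×87/80 = 1660.6125 rpm, sense flips to −
mesh 2 [33T→33T]: ω = 1660.6125×33/33 = 1660.6125 rpm, sense flips to +
mesh 3 [73T→41T]: ω = 1660.6125×73/41 = 2956.7003 rpm, sense flips to −
mesh 4 [41T→26T]: ω = 2956.7003×41/26 = 4662.4889 rpm, sense flips to +
mesh 5 [20T→20T]: ω = 4662.4889×20/20 = 4662.4889 rpm, sense flips to −
mesh 6 [54T→27T]: ω = 4662.4889×54/27 = 9324.9779 rpm, sense flips to +
signed output speed = +9324.9779 rpm

+9324.9779 rpm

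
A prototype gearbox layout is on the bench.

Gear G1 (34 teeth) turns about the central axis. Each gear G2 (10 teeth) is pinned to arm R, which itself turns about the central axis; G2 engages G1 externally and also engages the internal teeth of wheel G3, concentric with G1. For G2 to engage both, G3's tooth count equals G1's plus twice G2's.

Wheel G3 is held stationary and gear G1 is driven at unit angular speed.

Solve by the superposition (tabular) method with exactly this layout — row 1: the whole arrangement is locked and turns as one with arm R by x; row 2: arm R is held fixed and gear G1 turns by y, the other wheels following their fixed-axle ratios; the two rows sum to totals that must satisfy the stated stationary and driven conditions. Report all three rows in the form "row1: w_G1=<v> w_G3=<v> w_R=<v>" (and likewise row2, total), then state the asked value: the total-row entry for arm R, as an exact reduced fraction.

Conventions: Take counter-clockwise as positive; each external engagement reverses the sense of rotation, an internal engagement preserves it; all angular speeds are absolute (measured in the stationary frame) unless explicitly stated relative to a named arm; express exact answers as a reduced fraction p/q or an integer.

row1: w_G1=17/44 w_G3=17/44 w_R=17/44
row2: w_G1=27/44 w_G3=-17/44 w_R=0
total: w_G1=1 w_G3=0 w_R=17/44
asked value: 17/44

planetary set (34T centre, 10T on arm, 54T internal) — Willis relation
superposition row 1 [locked train]: every member turns x
row 2 — arm fixed, fixed-axis ratios: sun y, ring −(34/54)·y, arm 0
boundary: total ω_ring = x − (34/54)·y = 0 and total ω_sun = x + y = 1  ⇒  y = 27/44, x = 17/44
row 2 ring = −(34/54)·27/44 = -17/44
totals (row 1 + row 2): sun 17/44 + 27/44 = 1, ring 17/44 + (-17/44) = 0, arm 17/44 + 0 = 17/44
asked cell (total, arm) = 17/44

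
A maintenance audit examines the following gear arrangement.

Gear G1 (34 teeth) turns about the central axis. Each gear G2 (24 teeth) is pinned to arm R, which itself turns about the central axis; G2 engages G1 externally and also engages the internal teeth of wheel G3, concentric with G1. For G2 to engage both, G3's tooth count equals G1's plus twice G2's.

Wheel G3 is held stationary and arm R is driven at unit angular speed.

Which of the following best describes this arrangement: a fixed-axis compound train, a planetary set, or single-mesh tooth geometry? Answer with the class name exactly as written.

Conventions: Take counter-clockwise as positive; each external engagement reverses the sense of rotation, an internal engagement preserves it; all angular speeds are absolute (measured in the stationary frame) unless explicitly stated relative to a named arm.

planetary set

recognized (axles ride arm R): planetary set, 34/24/82 teeth
classification: planetary set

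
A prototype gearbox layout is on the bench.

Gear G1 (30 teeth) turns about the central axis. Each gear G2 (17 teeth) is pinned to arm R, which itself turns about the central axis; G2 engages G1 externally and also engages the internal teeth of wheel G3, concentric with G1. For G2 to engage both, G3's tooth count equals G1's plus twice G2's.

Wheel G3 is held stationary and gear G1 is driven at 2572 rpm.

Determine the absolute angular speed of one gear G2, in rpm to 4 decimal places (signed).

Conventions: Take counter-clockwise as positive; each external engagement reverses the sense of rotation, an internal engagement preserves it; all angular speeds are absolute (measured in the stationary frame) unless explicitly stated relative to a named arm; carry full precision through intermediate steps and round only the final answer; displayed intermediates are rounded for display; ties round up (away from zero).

recognized (axles ride arm R): planetary set, 30/17/64 teeth
normalise by the input: solve with ω_sun = 1, then scale by 2572 rpm
ring teeth: 30 + 2·17 = 64
30(ω_sun−ω_arm) = −64(ω_ring−ω_arm),  ω_ring = 0, ω_sun = 1
30(1−ω_arm) = −64(0−ω_arm)  ⇒  94·ω_arm = 30  ⇒  ω_arm = 15/47
sun–planet mesh: 30·(1−15/47) = −17·(ω_p−ω_arm)  ⇒  ω_p−ω_arm = -960/799
ω_p = 15/47 − 960/799 = -15/17
scale: ω_p = -15/17 × 2572 rpm = -2269.4118 rpm

-2269.4118 rpm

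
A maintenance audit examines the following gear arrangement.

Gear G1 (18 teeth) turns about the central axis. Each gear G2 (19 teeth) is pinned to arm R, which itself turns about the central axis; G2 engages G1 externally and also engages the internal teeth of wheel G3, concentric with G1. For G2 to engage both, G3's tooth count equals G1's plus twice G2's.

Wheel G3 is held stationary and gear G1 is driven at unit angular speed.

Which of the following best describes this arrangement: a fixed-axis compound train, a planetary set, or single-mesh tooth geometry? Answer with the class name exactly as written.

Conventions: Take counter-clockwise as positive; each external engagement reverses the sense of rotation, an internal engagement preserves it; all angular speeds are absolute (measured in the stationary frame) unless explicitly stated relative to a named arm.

planetary set

class = planetary set [G3 = 18+2·19 = 56; Willis about the carrier]
classification: planetary set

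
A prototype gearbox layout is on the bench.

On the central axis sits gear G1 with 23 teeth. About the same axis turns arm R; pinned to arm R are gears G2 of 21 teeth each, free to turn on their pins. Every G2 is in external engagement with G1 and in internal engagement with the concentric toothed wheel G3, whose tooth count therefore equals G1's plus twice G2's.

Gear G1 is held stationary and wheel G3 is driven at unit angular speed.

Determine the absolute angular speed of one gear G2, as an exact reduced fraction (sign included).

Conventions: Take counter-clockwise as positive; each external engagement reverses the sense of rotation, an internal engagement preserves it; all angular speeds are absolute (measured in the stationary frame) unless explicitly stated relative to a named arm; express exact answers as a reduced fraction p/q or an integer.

65/42

topology: planetary set — G1 23T / G2 21T / G3 65T, arm = carrier (Willis)
ring teeth: 23 + 2·21 = 65
23(ω_sun−ω_arm) = −65(ω_ring−ω_arm),  ω_sun = 0, ω_ring = 1
23(0−ω_arm) = −65(1−ω_arm)  ⇒  88·ω_arm = 65  ⇒  ω_arm = 65/88
sun–planet mesh: 23·(0−65/88) = −21·(ω_p−ω_arm)  ⇒  ω_p−ω_arm = 1495/1848
ω_p = 65/88 + 1495/1848 = 65/42
exact speed ratio = 65/42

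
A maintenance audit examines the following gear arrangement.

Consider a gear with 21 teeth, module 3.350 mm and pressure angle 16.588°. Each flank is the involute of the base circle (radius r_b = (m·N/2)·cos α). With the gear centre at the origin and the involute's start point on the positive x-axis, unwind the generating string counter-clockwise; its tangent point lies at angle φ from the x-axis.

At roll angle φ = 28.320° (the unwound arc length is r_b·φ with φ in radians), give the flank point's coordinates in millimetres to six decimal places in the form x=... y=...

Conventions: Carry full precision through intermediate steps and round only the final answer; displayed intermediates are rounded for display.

single-mesh involute tooth geometry (21T wheel at module 3.350)
pitch radius r_p = m·N/2 = 3.350·21/2 = 35.175000
base radius r_b = r_p·cos α = 35.175000·cos 16.588° = 33.711100
roll angle φ = 28.320° = 0.49427724 rad
x = r_b·(cos φ + φ·sin φ) = 37.580957
y = r_b·(sin φ − φ·cos φ) = 1.324085

x=37.580957 y=1.324085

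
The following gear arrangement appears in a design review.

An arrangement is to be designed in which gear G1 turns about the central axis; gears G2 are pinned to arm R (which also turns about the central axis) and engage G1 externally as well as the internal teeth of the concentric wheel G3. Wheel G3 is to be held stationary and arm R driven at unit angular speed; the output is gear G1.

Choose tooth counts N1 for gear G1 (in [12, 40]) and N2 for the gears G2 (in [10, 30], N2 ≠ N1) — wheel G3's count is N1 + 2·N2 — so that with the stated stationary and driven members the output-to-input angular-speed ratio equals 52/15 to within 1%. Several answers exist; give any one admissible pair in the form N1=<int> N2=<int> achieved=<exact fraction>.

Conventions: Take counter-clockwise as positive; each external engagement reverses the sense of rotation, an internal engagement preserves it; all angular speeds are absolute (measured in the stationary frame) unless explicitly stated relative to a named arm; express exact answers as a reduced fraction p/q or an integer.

topology: planetary set — design target 52/15, arm = carrier (Willis)
Willis with ω_ring = 0: ω_sun/ω_arm = (N1+N3)/N1; set equal to 52/15  ⇒  N3/N1 = 52/15 − 1 = 37/15
N3 = N1 + 2·N2  ⇒  N2/N1 = (N3/N1 − 1)/2 = (37/15 − 1)/2 = 11/15
smallest multiple with N1 ≥ 12 and N2 ≥ 10: k = 1  ⇒  N1 = 1·15 = 15, N2 = 1·11 = 11 (N1 ≤ 40, N2 ≤ 30, N2 ≠ N1 ✓), N3 = 15 + 2·11 = 37
check: (N1+N3)/N1 with N1 = 15, N3 = 37 gives 52/15; |achieved − target| = 0 ≤ 13/375 ✓

N1=15 N2=11 achieved=52/15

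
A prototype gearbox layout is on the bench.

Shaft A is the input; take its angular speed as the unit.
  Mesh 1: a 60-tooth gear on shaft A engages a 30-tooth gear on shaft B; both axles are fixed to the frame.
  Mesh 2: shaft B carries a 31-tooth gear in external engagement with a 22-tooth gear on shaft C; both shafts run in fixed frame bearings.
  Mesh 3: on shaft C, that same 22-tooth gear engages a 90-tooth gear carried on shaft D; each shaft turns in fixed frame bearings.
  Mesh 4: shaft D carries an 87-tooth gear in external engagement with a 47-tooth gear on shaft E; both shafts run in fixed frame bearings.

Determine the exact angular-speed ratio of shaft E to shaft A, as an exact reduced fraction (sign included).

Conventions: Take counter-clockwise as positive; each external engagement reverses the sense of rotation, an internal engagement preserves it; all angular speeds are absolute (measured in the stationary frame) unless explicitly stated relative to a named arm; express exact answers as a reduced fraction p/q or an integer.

class = fixed-axis compound train [4 meshes; 4 ratios multiply, 4 sense flips]
mesh 1 [60T→30T]: running ratio 2, sense −
mesh 2 [31T→22T]: running ratio 31/11, sense +
mesh 3 [22T→90T]: running ratio 31/45, sense −
mesh 4 [87T→47T]: running ratio 899/705, sense +
ω_out/ω_in = 899/705

899/705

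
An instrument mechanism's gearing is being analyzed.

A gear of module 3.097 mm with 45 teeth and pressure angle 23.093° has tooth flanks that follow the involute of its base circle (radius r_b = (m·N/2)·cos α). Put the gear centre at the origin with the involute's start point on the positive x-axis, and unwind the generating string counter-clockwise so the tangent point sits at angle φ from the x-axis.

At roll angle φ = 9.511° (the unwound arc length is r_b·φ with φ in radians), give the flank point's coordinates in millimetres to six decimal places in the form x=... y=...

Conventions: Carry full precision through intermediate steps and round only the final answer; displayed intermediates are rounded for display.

class = single-mesh tooth geometry [base-circle involute, m = 3.097, 45T]
pitch radius r_p = m·N/2 = 3.097·45/2 = 69.682500
base radius r_b = r_p·cos α = 69.682500·cos 23.093° = 64.098801
roll angle φ = 9.511° = 0.16599827 rad
x = r_b·(cos φ + φ·sin φ) = 64.975861
y = r_b·(sin φ − φ·cos φ) = 0.097464

x=64.975861 y=0.097464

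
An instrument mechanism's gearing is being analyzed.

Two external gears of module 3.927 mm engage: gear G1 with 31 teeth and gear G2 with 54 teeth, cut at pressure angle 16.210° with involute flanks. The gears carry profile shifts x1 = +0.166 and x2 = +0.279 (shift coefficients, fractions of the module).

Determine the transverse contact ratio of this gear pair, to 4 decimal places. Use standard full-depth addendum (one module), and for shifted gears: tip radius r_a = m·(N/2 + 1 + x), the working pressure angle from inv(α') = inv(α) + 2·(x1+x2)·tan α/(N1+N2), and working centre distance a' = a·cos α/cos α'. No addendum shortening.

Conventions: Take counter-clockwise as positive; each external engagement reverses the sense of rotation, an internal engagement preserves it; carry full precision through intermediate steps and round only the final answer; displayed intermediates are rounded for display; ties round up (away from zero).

1.8218

class = single-mesh tooth geometry [involute pair 31T × 54T, m = 3.927]
base radii: r_b1 = 58.448671, r_b2 = 101.813815
tip radii: r_a1 = 65.447382, r_a2 = 111.051633
inv(α') = inv(16.210°) + 2·(+0.166+0.279)·tan α/(31+54) = 0.01084223  ⇒  α' = 18.04428°
a' = a·cos α / cos α' = 166.8975·cos 16.210°/cos 18.04428° = 168.552321
action lengths: √(r_a1²−r_b1²) = 29.446776, √(r_a2²−r_b2²) = 44.344248
base pitch p_b = π·m·cos α = 11.846575
CR = (29.446776 + 44.344248 − 168.552321·sin 18.04428°)/11.846575 = 1.821761
contact ratio ≈ 1.8218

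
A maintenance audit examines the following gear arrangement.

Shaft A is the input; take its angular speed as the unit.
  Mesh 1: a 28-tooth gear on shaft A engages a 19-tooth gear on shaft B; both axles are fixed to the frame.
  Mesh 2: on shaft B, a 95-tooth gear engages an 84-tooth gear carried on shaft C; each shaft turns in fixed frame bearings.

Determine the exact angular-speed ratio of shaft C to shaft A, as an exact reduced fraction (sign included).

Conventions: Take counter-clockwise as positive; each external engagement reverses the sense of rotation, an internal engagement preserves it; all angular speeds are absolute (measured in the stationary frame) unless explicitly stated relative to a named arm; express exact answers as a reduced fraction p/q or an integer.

class = fixed-axis compound train [2 meshes; 2 ratios multiply, 2 sense flips]
mesh 1 [28T→19T]: running ratio 28/19, sense −
mesh 2 [95T→84T]: running ratio 5/3, sense +
ω_out/ω_in = 5/3

5/3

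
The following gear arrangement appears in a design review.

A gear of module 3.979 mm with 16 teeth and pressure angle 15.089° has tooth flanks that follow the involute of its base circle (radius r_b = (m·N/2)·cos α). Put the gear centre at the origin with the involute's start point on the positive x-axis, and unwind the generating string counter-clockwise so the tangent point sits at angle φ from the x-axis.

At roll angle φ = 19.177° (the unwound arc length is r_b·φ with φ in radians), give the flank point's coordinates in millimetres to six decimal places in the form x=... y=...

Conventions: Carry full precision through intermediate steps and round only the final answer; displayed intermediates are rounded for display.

topology: single-mesh involute geometry — m = 3.979, N = 16
pitch radius r_p = m·N/2 = 3.979·16/2 = 31.832000
base radius r_b = r_p·cos α = 31.832000·cos 15.089° = 30.734516
roll angle φ = 19.177° = 0.33470179 rad
x = r_b·(cos φ + φ·sin φ) = 32.408124
y = r_b·(sin φ − φ·cos φ) = 0.379845

x=32.408124 y=0.379845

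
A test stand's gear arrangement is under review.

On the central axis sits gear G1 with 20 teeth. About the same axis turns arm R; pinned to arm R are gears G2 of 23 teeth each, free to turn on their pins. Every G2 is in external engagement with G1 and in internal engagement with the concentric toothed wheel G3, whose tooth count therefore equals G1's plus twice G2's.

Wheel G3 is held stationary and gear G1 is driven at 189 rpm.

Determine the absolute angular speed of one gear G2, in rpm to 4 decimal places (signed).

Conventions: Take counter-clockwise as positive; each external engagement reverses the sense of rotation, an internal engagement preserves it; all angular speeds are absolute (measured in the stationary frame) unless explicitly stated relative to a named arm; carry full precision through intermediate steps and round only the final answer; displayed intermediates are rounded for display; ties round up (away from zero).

planetary set (20T centre, 23T on arm, 66T internal) — Willis relation
normalise by the input: solve with ω_sun = 1, then scale by 189 rpm
ring teeth: 20 + 2·23 = 66
20(ω_sun−ω_arm) = −66(ω_ring−ω_arm),  ω_ring = 0, ω_sun = 1
20(1−ω_arm) = −66(0−ω_arm)  ⇒  86·ω_arm = 20  ⇒  ω_arm = 10/43
sun–planet mesh: 20·(1−10/43) = −23·(ω_p−ω_arm)  ⇒  ω_p−ω_arm = -660/989
ω_p = 10/43 − 660/989 = -10/23
scale: ω_p = -10/23 × 189 rpm = -82.1739 rpm

-82.1739 rpm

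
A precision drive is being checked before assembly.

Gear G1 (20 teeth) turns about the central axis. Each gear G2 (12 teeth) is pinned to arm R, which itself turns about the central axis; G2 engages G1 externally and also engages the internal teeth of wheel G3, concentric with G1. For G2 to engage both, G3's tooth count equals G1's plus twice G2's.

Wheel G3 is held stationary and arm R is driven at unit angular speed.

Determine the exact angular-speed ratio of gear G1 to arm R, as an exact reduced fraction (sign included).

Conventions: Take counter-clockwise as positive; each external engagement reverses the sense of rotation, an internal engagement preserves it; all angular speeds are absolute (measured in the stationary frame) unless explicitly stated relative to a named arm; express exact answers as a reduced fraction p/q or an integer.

16/5

topology: planetary set — G1 20T / G2 12T / G3 44T, arm = carrier (Willis)
ring teeth: 20 + 2·12 = 44
20(ω_sun−ω_arm) = −44(ω_ring−ω_arm),  ω_ring = 0, ω_arm = 1
ω_sun = 1 − (44/20)(0−1) = 16/5
ω_out/ω_in = 16/5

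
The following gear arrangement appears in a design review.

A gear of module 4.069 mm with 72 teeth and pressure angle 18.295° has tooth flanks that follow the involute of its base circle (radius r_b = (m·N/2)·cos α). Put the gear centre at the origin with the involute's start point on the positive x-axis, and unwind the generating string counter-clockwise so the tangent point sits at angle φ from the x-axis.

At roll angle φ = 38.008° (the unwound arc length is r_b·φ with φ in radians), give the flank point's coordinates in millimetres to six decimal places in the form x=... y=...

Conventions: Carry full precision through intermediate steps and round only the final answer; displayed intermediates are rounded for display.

x=166.395717 y=12.946922

topology: single-mesh involute geometry — m = 4.069, N = 72
pitch radius r_p = m·N/2 = 4.069·72/2 = 146.484000
base radius r_b = r_p·cos α = 146.484000·cos 18.295° = 139.079655
roll angle φ = 38.008° = 0.66336474 rad
x = r_b·(cos φ + φ·sin φ) = 166.395717
y = r_b·(sin φ − φ·cos φ) = 12.946922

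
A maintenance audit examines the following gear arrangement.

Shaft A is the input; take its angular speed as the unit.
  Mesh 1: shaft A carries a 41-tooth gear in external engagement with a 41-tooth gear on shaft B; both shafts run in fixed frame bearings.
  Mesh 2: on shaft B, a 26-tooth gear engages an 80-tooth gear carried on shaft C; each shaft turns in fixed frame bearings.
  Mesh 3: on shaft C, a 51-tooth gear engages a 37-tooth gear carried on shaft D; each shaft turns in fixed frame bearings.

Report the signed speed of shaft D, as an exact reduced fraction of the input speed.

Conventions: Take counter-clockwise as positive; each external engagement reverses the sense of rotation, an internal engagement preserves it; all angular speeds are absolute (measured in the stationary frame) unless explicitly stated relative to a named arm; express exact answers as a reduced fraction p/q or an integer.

3-mesh fixed-axis compound train (all bearings frame-fixed)
mesh 1 [41T→41T]: |ω|/ω_in = 1×41/41 = 1, sense flips to −
mesh 2 [26T→80T]: |ω|/ω_in = 1×26/80 = 13/40, sense flips to +
mesh 3 [51T→37T]: |ω|/ω_in = (13/40)×51/37 = 663/1480, sense flips to −
signed output speed (× input speed) = -663/1480

-663/1480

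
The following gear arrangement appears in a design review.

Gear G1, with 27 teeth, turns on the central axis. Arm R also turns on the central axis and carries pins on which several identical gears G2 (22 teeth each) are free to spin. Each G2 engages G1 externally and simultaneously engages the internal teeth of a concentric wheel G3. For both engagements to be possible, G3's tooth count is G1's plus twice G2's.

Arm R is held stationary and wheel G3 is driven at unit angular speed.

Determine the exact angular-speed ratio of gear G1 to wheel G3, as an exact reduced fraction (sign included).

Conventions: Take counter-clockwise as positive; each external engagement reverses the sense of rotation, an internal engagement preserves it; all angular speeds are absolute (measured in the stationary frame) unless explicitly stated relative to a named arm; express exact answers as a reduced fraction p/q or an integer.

recognized (axles ride arm R): planetary set, 27/22/71 teeth
ring teeth: 27 + 2·22 = 71
27(ω_sun−ω_arm) = −71(ω_ring−ω_arm),  ω_arm = 0, ω_ring = 1
ω_sun = 0 − (71/27)(1−0) = -71/27
ω_out/ω_in = -71/27

-71/27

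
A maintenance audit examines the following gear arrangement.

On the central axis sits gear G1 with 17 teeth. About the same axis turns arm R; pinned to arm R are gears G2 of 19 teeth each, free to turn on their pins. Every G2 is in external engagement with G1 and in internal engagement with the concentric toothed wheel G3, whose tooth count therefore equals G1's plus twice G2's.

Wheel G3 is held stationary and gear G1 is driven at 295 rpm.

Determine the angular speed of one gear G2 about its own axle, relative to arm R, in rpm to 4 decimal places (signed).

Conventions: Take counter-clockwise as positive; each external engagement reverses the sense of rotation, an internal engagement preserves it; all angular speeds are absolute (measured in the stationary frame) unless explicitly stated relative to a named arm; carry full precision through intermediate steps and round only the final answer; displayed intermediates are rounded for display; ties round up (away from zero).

topology: planetary set — G1 17T / G2 19T / G3 55T, arm = carrier (Willis)
normalise by the input: solve with ω_sun = 1, then scale by 295 rpm
ring teeth: 17 + 2·19 = 55
17(ω_sun−ω_arm) = −55(ω_ring−ω_arm),  ω_ring = 0, ω_sun = 1
17(1−ω_arm) = −55(0−ω_arm)  ⇒  72·ω_arm = 17  ⇒  ω_arm = 17/72
sun–planet mesh: 17·(1−17/72) = −19·(ω_p−ω_arm)  ⇒  ω_p−ω_arm = -935/1368
scale: ω_p−ω_arm = -935/1368 × 295 rpm = -201.6265 rpm

-201.6265 rpm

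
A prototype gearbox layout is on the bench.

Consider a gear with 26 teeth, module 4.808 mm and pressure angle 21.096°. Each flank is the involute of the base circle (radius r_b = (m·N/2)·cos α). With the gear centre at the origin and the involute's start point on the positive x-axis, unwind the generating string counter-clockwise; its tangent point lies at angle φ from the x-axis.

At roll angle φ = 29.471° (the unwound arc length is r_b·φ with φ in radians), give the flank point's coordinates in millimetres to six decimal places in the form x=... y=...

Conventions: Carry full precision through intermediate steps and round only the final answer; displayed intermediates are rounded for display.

x=65.526359 y=2.575971

topology: single-mesh involute geometry — m = 4.808, N = 26
pitch radius r_p = m·N/2 = 4.808·26/2 = 62.504000
base radius r_b = r_p·cos α = 62.504000·cos 21.096° = 58.314898
roll angle φ = 29.471° = 0.51436598 rad
x = r_b·(cos φ + φ·sin φ) = 65.526359
y = r_b·(sin φ − φ·cos φ) = 2.575971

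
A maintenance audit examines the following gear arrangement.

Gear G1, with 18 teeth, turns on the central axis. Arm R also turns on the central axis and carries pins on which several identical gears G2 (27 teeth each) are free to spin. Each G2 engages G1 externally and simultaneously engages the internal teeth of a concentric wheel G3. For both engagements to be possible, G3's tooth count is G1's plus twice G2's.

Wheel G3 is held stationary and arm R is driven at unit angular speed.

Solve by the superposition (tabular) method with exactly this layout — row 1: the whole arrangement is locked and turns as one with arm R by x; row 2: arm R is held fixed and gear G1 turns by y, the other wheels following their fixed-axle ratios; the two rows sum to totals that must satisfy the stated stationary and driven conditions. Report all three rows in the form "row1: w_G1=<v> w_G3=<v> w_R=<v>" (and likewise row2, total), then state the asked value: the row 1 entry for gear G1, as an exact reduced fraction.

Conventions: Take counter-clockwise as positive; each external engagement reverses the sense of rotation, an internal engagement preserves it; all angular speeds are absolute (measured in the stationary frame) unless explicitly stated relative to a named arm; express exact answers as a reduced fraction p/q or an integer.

row1: w_G1=1 w_G3=1 w_R=1
row2: w_G1=4 w_G3=-1 w_R=0
total: w_G1=5 w_G3=0 w_R=1
asked value: 1

topology: planetary set — G1 18T / G2 27T / G3 72T, arm = carrier (Willis)
row 1 — lock + rotate with arm: ω_sun = ω_ring = ω_arm = x
row 2 (arm held, sun turns y): ω_ring = −(18/72)·y, ω_arm = 0
boundary: total ω_ring = x − (18/72)·y = 0 and total ω_arm = x = 1  ⇒  y = 4, x = 1
row 2 ring = −(18/72)·4 = -1
totals (row 1 + row 2): sun 1 + 4 = 5, ring 1 + (-1) = 0, arm 1 + 0 = 1
asked cell (row1, sun) = 1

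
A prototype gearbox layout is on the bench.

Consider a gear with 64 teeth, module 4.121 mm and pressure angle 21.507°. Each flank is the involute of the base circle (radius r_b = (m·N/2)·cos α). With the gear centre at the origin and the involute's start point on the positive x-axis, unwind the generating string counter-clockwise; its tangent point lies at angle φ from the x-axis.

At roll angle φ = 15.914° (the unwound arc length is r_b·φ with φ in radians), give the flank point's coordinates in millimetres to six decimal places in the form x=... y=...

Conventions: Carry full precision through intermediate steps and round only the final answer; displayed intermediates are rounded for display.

class = single-mesh tooth geometry [base-circle involute, m = 4.121, 64T]
pitch radius r_p = m·N/2 = 4.121·64/2 = 131.872000
base radius r_b = r_p·cos α = 131.872000·cos 21.507° = 122.690120
roll angle φ = 15.914° = 0.27775170 rad
x = r_b·(cos φ + φ·sin φ) = 127.331763
y = r_b·(sin φ − φ·cos φ) = 0.869570

x=127.331763 y=0.869570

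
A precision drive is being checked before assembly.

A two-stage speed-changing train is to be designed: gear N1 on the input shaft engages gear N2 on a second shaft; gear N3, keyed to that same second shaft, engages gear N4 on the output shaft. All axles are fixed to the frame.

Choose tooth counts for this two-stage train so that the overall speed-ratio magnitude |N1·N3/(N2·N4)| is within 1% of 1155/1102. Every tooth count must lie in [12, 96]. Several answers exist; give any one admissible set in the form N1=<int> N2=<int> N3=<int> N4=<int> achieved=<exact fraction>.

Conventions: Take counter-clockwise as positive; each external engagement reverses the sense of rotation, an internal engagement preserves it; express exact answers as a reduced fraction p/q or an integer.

class = fixed-axis compound train [2-stage, 1155/1102 wanted]
target = 1155/1102 in lowest terms: an exact hit needs N1·N3 = k·1155 and N2·N4 = k·1102 for one integer k, every count in [12, 96]; additionally prefer no 1:1 stage (N1 ≠ N2, N3 ≠ N4)
k = 1: N1·N3 = 1155 = 15·77, N2·N4 = 1102 = 19·58
achieved = 15·77/(19·58) = 1155/1102; |achieved − target| = 0 ≤ 231/22040 ✓

N1=15 N2=19 N3=77 N4=58 achieved=1155/1102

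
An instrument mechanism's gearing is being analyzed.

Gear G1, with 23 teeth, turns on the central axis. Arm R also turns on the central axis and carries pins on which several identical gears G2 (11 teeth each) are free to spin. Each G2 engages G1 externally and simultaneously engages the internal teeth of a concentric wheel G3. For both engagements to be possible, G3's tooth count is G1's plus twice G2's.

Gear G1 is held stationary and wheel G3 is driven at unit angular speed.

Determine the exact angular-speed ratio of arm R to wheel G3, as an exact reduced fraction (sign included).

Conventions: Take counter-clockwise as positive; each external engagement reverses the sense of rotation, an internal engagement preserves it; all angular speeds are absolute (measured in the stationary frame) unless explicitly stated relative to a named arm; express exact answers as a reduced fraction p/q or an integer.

class = planetary set [G3 = 23+2·11 = 45; Willis about the carrier]
ring teeth: 23 + 2·11 = 45
23(ω_sun−ω_arm) = −45(ω_ring−ω_arm),  ω_sun = 0, ω_ring = 1
23(0−ω_arm) = −45(1−ω_arm)  ⇒  68·ω_arm = 45  ⇒  ω_arm = 45/68
ω_out/ω_in = 45/68

45/68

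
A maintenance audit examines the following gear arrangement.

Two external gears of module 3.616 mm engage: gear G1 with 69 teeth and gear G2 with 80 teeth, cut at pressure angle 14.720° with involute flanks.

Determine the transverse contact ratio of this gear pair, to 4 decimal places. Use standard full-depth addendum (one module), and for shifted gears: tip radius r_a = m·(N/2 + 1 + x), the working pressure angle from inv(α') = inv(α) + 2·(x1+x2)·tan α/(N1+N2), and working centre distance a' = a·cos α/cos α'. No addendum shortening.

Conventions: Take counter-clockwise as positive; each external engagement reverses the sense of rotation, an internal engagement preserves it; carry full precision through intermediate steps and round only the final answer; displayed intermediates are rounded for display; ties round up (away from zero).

recognized (one external pair, fixed centres): single-mesh tooth geometry, m = 3.616, N1 = 69, N2 = 80
base radii: r_b1 = 120.657529, r_b2 = 139.892787
tip radii: r_a1 = 128.368000, r_a2 = 148.256000
no profile shift: α' = α, a' = a
action lengths: √(r_a1²−r_b1²) = 43.818993, √(r_a2²−r_b2²) = 49.090219
base pitch p_b = π·m·cos α = 10.987154
CR = (43.818993 + 49.090219 − 269.392000·sin 14.72000°)/10.987154 = 2.226045
contact ratio ≈ 2.2260

2.2260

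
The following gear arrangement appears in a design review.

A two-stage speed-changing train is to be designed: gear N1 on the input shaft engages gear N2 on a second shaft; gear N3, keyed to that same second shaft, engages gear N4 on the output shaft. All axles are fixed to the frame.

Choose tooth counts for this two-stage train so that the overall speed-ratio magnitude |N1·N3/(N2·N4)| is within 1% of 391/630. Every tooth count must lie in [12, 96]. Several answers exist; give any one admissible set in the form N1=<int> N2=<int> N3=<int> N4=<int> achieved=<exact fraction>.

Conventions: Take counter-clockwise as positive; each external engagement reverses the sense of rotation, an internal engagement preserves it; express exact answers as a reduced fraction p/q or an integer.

topology: fixed-axis compound train — 2 stages, target 391/630
target = 391/630 in lowest terms: an exact hit needs N1·N3 = k·391 and N2·N4 = k·630 for one integer k, every count in [12, 96]; additionally prefer no 1:1 stage (N1 ≠ N2, N3 ≠ N4)
k = 1: N1·N3 = 391 = 17·23, N2·N4 = 630 = 14·45
achieved = 17·23/(14·45) = 391/630; |achieved − target| = 0 ≤ 391/63000 ✓

N1=17 N2=14 N3=23 N4=45 achieved=391/630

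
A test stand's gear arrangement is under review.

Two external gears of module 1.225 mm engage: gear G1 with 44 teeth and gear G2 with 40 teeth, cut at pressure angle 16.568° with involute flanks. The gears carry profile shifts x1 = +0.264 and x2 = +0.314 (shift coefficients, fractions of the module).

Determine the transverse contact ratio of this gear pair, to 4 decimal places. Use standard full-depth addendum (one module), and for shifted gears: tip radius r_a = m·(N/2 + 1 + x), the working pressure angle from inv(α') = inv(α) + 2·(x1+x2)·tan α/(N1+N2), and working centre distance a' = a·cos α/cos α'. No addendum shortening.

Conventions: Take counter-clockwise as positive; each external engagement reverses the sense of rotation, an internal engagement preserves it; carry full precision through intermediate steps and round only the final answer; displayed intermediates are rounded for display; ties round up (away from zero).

1.7903

single-mesh involute tooth geometry (44T engaging 40T at module 1.225)
base radii: r_b1 = 25.831089, r_b2 = 23.482809
tip radii: r_a1 = 28.498400, r_a2 = 26.109650
inv(α') = inv(16.568°) + 2·(+0.264+0.314)·tan α/(44+40) = 0.01243299  ⇒  α' = 18.86262°
a' = a·cos α / cos α' = 51.4500·cos 16.568°/cos 18.86262° = 52.112525
action lengths: √(r_a1²−r_b1²) = 12.038007, √(r_a2²−r_b2²) = 11.413655
base pitch p_b = π·m·cos α = 3.688671
CR = (12.038007 + 11.413655 − 52.112525·sin 18.86262°)/3.688671 = 1.790258
contact ratio ≈ 1.7903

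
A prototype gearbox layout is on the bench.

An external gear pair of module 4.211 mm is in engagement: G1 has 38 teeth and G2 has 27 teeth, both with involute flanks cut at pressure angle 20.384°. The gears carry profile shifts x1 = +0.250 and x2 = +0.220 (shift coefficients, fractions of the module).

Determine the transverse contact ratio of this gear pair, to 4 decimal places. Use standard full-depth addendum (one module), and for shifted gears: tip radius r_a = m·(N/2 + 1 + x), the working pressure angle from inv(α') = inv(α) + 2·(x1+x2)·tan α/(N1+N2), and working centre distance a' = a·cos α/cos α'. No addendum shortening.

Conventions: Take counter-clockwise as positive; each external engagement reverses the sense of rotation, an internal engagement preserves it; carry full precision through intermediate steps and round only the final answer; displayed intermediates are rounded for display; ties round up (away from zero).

1.5639

single-mesh involute tooth geometry (38T engaging 27T at module 4.211)
base radii: r_b1 = 74.998780, r_b2 = 53.288607
tip radii: r_a1 = 85.272750, r_a2 = 61.985920
inv(α') = inv(20.384°) + 2·(+0.250+0.220)·tan α/(38+27) = 0.02118451  ⇒  α' = 22.38920°
a' = a·cos α / cos α' = 136.8575·cos 20.384°/cos 22.38920° = 138.746392
action lengths: √(r_a1²−r_b1²) = 40.578626, √(r_a2²−r_b2²) = 31.663523
base pitch p_b = π·m·cos α = 12.400822
CR = (40.578626 + 31.663523 − 138.746392·sin 22.38920°)/12.400822 = 1.563943
contact ratio ≈ 1.5639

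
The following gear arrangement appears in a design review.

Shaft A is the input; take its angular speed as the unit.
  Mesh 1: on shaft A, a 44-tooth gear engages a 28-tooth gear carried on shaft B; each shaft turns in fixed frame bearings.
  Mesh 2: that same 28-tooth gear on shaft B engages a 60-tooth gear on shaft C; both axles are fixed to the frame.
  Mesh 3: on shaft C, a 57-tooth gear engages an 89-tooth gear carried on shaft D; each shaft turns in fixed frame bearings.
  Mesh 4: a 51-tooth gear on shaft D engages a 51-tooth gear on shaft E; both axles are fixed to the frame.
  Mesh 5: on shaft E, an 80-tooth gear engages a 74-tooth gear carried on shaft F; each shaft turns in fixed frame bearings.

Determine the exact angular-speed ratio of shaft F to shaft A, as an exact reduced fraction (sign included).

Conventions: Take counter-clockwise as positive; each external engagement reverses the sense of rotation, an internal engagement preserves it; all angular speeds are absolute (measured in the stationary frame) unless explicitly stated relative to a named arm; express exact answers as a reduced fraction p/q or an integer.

-1672/3293

class = fixed-axis compound train [5 meshes; 5 ratios multiply, 5 sense flips]
mesh 1 [44T→28T]: running ratio 11/7, sense −
mesh 2 [28T→60T]: running ratio 11/15, sense +
mesh 3 [57T→89T]: running ratio 209/445, sense −
mesh 4 [51T→51T]: running ratio 209/445, sense +
mesh 5 [80T→74T]: running ratio 1672/3293, sense −
ω_out/ω_in = -1672/3293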